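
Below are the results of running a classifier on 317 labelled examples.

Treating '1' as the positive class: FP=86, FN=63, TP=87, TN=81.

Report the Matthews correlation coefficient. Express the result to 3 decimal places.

MCC = (TP·TN − FP·FN) / √((TP+FP)(TP+FN)(TN+FP)(TN+FN))
Numerator = 87·81 − 86·63 = 1629
Denominator = √(173·150·167·144) = √624045600 = 24980.9047
MCC = 1629 / 24980.9047 = 0.065

0.065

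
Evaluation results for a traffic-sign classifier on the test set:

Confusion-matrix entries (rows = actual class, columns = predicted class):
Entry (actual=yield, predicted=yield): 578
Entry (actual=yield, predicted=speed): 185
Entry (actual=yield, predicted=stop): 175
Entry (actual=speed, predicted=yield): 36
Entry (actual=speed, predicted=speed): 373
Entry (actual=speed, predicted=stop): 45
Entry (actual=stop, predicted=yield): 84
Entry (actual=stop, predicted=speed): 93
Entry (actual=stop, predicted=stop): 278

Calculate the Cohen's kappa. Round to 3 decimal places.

Observed agreement pₒ = trace/N = 1229/1847 = 0.6654
Expected agreement pₑ = Σ (rowᵢ·colᵢ)/N² = (938·698 + 454·651 + 455·498)/1847² = 0.3450
κ = (pₒ − pₑ)/(1 − pₑ) = (0.6654 − 0.3450)/(1 − 0.3450) = 0.489

0.489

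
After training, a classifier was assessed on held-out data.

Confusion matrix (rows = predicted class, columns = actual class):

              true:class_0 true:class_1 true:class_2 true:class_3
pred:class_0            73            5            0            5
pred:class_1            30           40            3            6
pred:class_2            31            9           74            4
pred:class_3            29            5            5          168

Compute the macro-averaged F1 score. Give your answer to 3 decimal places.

Per-class F1 score (2·TP/(2·TP+FP+FN)):
  class_0: TP=73, FP=5+0+5=10, FN=30+31+29=90 → 146/246 = 0.5935
  class_1: TP=40, FP=30+3+6=39, FN=5+9+5=19 → 80/138 = 0.5797
  class_2: TP=74, FP=31+9+4=44, FN=0+3+5=8 → 148/200 = 0.7400
  class_3: TP=168, FP=29+5+5=39, FN=5+6+4=15 → 336/390 = 0.8615
Macro-F1 score = mean = (0.5935 + 0.5797 + 0.7400 + 0.8615) / 4 = 0.694

0.694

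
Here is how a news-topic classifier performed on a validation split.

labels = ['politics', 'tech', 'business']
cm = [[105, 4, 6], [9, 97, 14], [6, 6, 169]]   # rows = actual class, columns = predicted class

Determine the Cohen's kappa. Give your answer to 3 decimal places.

Observed agreement pₒ = trace/N = 371/416 = 0.8918
Expected agreement pₑ = Σ (rowᵢ·colᵢ)/N² = (115·120 + 120·107 + 181·189)/416² = 0.3516
κ = (pₒ − pₑ)/(1 − pₑ) = (0.8918 − 0.3516)/(1 − 0.3516) = 0.833

0.833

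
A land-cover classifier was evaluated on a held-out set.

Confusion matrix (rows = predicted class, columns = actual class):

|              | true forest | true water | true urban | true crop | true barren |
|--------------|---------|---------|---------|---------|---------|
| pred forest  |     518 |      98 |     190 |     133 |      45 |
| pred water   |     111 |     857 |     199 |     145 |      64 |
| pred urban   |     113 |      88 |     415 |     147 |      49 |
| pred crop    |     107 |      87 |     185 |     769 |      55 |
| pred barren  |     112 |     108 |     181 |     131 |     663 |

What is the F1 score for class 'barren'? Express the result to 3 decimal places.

One-vs-rest for 'barren': TP = diagonal; FP = other classes predicted 'barren'; FN = 'barren' predicted as other.
F1 score = 2·TP/(2·TP+FP+FN).
barren: TP=663, FP=112+108+181+131=532, FN=45+64+49+55=213 → 1326/2071 = 0.6403

0.640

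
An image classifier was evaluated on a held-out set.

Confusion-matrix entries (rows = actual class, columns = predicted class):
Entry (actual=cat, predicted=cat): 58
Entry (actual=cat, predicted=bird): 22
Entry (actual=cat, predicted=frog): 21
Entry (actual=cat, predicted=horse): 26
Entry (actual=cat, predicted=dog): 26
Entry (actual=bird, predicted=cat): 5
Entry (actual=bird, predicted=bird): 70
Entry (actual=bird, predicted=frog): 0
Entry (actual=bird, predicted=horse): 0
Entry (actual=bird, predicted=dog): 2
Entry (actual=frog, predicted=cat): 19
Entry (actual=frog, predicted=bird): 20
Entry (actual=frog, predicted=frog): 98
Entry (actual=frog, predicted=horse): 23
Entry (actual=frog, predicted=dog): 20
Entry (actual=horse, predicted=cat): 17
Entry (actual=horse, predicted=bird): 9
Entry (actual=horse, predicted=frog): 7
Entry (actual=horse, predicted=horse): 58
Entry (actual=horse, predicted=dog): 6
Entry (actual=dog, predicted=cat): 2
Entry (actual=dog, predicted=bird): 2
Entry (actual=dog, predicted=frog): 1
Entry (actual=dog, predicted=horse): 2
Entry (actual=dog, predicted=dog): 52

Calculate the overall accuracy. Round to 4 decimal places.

Accuracy = trace / total = (58+70+98+58+52=336) / 566 = 336/566 = 0.5936

0.5936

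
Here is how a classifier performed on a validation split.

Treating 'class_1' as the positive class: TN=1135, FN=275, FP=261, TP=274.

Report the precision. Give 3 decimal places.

Precision = TP/(TP+FP) = 274/(274+261) = 274/535 = 0.512

0.512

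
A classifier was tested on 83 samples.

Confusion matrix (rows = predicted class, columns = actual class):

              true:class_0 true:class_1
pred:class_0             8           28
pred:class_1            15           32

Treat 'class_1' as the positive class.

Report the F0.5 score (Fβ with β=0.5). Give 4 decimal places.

0.6452

Fβ = (1+β²)·TP / ((1+β²)·TP + β²·FN + FP), with β²=1/4
= 1.25·32 / (1.25·32 + 0.25·28 + 15) = 0.6452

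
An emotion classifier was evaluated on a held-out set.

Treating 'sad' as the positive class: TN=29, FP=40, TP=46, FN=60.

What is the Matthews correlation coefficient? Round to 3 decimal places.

MCC = (TP·TN − FP·FN) / √((TP+FP)(TP+FN)(TN+FP)(TN+FN))
Numerator = 46·29 − 40·60 = -1066
Denominator = √(86·106·69·89) = √55981356 = 7482.0690
MCC = -1066 / 7482.0690 = -0.142

-0.142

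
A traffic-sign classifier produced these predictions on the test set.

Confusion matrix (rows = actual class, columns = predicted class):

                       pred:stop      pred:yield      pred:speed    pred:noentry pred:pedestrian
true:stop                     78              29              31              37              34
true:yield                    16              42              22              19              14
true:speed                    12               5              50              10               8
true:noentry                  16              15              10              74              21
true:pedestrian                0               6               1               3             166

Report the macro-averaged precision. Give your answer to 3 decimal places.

0.542

Per-class precision (TP/(TP+FP)):
  stop: TP=78, FP=16+12+16+0=44 → 78/122 = 0.6393
  yield: TP=42, FP=29+5+15+6=55 → 42/97 = 0.4330
  speed: TP=50, FP=31+22+10+1=64 → 50/114 = 0.4386
  noentry: TP=74, FP=37+19+10+3=69 → 74/143 = 0.5175
  pedestrian: TP=166, FP=34+14+8+21=77 → 166/243 = 0.6831
Macro-precision = mean = (0.6393 + 0.4330 + 0.4386 + 0.5175 + 0.6831) / 5 = 0.542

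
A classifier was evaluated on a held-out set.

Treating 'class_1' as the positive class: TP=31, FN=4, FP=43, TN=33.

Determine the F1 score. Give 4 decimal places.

Precision = TP/(TP+FP) = 31/74 = 0.4189
Recall = TP/(TP+FN) = 31/35 = 0.8857
F1 = 2·TP/(2·TP+FP+FN) = 62/109 = 0.5688

0.5688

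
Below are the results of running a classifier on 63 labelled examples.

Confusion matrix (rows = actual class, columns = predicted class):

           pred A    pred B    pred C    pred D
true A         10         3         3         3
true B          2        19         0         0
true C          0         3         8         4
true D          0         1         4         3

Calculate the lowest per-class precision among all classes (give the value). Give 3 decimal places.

Per-class precision (TP/(TP+FP)):
  A: TP=10, FP=2+0+0=2 → 10/12 = 0.8333
  B: TP=19, FP=3+3+1=7 → 19/26 = 0.7308
  C: TP=8, FP=3+0+4=7 → 8/15 = 0.5333
  D: TP=3, FP=3+0+4=7 → 3/10 = 0.3000
Lowest is class 'D' with precision = 0.300.

0.300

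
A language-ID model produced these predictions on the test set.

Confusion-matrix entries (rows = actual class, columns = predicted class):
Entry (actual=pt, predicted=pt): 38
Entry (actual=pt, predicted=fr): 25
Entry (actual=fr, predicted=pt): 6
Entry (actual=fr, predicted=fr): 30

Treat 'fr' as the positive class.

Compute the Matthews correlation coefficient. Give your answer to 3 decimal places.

MCC = (TP·TN − FP·FN) / √((TP+FP)(TP+FN)(TN+FP)(TN+FN))
Numerator = 30·38 − 25·6 = 990
Denominator = √(55·36·63·44) = √5488560 = 2342.7676
MCC = 990 / 2342.7676 = 0.423

0.423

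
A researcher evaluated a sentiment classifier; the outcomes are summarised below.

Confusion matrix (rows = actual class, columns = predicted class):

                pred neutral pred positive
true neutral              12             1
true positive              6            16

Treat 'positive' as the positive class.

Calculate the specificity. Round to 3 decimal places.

0.923

Specificity = TN/(TN+FP) = 12/(12+1) = 0.923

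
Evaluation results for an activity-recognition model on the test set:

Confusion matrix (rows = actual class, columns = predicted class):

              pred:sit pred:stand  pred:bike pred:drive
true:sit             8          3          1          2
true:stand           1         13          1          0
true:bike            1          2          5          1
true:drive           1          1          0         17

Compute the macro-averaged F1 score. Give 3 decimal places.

Per-class F1 score (2·TP/(2·TP+FP+FN)):
  sit: TP=8, FP=1+1+1=3, FN=3+1+2=6 → 16/25 = 0.6400
  stand: TP=13, FP=3+2+1=6, FN=1+1+0=2 → 26/34 = 0.7647
  bike: TP=5, FP=1+1+0=2, FN=1+2+1=4 → 10/16 = 0.6250
  drive: TP=17, FP=2+0+1=3, FN=1+1+0=2 → 34/39 = 0.8718
Macro-F1 score = mean = (0.6400 + 0.7647 + 0.6250 + 0.8718) / 4 = 0.725

0.725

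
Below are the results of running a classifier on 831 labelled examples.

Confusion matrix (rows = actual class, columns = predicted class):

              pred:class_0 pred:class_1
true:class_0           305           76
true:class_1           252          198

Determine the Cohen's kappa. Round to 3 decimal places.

0.232

Observed agreement pₒ = trace/N = 503/831 = 0.6053
Expected agreement pₑ = Σ (rowᵢ·colᵢ)/N² = (381·557 + 450·274)/831² = 0.4859
κ = (pₒ − pₑ)/(1 − pₑ) = (0.6053 − 0.4859)/(1 − 0.4859) = 0.232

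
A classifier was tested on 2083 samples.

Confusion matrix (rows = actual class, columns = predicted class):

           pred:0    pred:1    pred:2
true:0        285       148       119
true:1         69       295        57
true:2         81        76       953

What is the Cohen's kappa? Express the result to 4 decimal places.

0.5639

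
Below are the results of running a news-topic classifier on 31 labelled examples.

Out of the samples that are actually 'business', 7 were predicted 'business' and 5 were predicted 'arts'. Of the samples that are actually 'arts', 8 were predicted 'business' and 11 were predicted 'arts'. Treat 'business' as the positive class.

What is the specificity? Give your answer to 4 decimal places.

Specificity = TN/(TN+FP) = 11/(11+8) = 0.5789

0.5789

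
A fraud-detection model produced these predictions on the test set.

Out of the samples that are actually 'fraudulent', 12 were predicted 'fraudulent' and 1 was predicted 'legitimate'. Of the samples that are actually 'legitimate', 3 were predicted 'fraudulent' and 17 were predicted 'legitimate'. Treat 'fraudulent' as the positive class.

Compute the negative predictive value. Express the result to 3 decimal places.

NPV = TN/(TN+FN) = 17/(17+1) = 0.944

0.944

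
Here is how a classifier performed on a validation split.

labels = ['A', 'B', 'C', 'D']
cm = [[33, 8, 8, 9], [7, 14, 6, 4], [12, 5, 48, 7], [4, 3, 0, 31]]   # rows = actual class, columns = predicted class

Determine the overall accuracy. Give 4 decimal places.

0.6332

Accuracy = trace / total = (33+14+48+31=126) / 199 = 126/199 = 0.6332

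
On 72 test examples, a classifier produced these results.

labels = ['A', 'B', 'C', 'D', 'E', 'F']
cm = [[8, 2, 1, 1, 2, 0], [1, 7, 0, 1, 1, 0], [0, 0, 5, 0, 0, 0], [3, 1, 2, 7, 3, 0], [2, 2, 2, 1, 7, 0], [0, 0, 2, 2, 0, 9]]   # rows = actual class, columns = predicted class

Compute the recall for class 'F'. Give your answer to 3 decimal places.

0.692

One-vs-rest for 'F': TP = diagonal; FP = other classes predicted 'F'; FN = 'F' predicted as other.
recall = TP/(TP+FN).
F: TP=9, FN=0+0+2+2+0=4 → 9/13 = 0.6923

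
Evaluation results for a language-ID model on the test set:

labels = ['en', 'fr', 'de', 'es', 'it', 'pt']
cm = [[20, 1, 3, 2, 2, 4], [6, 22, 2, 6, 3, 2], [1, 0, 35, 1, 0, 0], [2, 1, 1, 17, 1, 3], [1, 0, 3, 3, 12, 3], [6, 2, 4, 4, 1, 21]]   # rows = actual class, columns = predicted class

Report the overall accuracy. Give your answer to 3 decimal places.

0.651

Accuracy = trace / total = (20+22+35+17+12+21=127) / 195 = 127/195 = 0.651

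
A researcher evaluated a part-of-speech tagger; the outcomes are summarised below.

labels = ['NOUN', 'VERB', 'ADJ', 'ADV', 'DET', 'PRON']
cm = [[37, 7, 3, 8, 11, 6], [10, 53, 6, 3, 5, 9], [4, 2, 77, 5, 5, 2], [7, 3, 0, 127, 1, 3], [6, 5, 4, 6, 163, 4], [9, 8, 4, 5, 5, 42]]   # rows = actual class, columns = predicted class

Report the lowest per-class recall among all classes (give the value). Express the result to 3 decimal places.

0.514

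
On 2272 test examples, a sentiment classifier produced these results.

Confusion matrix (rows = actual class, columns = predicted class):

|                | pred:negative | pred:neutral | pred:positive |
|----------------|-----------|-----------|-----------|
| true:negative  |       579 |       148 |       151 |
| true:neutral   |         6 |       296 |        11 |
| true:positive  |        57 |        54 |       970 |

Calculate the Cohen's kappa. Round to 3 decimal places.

Observed agreement pₒ = trace/N = 1845/2272 = 0.8121
Expected agreement pₑ = Σ (rowᵢ·colᵢ)/N² = (878·642 + 313·498 + 1081·1132)/2272² = 0.3765
κ = (pₒ − pₑ)/(1 − pₑ) = (0.8121 − 0.3765)/(1 − 0.3765) = 0.699

0.699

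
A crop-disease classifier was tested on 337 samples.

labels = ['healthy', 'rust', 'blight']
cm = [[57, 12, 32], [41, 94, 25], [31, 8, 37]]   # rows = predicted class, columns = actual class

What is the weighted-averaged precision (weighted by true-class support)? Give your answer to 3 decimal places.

0.551

Per-class precision (TP/(TP+FP)):
  healthy: TP=57, FP=12+32=44 → 57/101 = 0.5644
  rust: TP=94, FP=41+25=66 → 94/160 = 0.5875
  blight: TP=37, FP=31+8=39 → 37/76 = 0.4868
Weighted-precision = Σ (supportᵢ/N)·precisionᵢ with N=337: (129/337)·0.5644 + (114/337)·0.5875 + (94/337)·0.4868 = 0.551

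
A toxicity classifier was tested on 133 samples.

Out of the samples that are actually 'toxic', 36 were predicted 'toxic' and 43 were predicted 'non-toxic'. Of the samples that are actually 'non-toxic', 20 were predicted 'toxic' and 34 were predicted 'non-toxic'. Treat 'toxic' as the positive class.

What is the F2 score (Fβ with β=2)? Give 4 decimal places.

Fβ = (1+β²)·TP / ((1+β²)·TP + β²·FN + FP), with β²=4
= 5·36 / (5·36 + 4·43 + 20) = 0.4839

0.4839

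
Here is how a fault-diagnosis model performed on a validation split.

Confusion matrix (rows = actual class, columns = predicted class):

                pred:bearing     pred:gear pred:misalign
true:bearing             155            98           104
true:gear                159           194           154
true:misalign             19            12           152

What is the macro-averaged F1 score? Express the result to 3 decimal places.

Per-class F1 score (2·TP/(2·TP+FP+FN)):
  bearing: TP=155, FP=159+19=178, FN=98+104=202 → 310/690 = 0.4493
  gear: TP=194, FP=98+12=110, FN=159+154=313 → 388/811 = 0.4784
  misalign: TP=152, FP=104+154=258, FN=19+12=31 → 304/593 = 0.5126
Macro-F1 score = mean = (0.4493 + 0.4784 + 0.5126) / 3 = 0.480

0.480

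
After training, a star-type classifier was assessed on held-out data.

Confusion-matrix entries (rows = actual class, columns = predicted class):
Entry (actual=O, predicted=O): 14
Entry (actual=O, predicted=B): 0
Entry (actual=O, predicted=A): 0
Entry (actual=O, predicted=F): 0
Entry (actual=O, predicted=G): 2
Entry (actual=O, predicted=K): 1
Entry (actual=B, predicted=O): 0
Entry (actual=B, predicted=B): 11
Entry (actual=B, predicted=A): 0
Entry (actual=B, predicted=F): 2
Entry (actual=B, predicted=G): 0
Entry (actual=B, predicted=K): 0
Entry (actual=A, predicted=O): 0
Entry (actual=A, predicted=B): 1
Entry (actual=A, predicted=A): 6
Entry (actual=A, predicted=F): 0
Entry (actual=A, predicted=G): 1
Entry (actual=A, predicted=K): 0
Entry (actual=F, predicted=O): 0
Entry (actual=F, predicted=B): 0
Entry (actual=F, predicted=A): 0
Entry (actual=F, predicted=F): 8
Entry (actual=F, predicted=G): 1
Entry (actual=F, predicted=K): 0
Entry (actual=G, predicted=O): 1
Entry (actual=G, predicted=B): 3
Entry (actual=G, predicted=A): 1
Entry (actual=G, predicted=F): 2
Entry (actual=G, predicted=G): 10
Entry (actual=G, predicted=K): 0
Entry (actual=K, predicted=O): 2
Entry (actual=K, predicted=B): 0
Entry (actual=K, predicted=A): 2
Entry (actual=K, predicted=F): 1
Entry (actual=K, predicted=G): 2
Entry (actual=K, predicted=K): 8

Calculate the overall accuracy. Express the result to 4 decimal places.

Accuracy = trace / total = (14+11+6+8+10+8=57) / 79 = 57/79 = 0.7215

0.7215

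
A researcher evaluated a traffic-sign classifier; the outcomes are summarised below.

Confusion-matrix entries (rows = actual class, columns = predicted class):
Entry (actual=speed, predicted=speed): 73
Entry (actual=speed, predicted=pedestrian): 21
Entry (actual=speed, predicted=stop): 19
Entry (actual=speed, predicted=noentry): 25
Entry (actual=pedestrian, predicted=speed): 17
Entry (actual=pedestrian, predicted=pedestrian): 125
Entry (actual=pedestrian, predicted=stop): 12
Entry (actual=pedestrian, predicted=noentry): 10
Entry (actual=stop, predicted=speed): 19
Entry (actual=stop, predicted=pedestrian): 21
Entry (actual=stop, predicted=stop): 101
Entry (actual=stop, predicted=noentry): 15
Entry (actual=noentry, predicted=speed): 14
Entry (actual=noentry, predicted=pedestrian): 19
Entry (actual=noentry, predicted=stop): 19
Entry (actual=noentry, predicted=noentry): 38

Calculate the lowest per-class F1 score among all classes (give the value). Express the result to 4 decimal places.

0.4270

Per-class F1 score (2·TP/(2·TP+FP+FN)):
  speed: TP=73, FP=17+19+14=50, FN=21+19+25=65 → 146/261 = 0.55939
  pedestrian: TP=125, FP=21+21+19=61, FN=17+12+10=39 → 250/350 = 0.71429
  stop: TP=101, FP=19+12+19=50, FN=19+21+15=55 → 202/307 = 0.65798
  noentry: TP=38, FP=25+10+15=50, FN=14+19+19=52 → 76/178 = 0.42697
Lowest is class 'noentry' with F1 score = 0.4270.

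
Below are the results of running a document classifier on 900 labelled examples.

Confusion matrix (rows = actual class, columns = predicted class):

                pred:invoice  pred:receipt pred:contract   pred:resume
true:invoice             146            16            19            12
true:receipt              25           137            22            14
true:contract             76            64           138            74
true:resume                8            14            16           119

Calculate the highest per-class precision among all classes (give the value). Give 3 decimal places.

Per-class precision (TP/(TP+FP)):
  invoice: TP=146, FP=25+76+8=109 → 146/255 = 0.5725
  receipt: TP=137, FP=16+64+14=94 → 137/231 = 0.5931
  contract: TP=138, FP=19+22+16=57 → 138/195 = 0.7077
  resume: TP=119, FP=12+14+74=100 → 119/219 = 0.5434
Highest is class 'contract' with precision = 0.708.

0.708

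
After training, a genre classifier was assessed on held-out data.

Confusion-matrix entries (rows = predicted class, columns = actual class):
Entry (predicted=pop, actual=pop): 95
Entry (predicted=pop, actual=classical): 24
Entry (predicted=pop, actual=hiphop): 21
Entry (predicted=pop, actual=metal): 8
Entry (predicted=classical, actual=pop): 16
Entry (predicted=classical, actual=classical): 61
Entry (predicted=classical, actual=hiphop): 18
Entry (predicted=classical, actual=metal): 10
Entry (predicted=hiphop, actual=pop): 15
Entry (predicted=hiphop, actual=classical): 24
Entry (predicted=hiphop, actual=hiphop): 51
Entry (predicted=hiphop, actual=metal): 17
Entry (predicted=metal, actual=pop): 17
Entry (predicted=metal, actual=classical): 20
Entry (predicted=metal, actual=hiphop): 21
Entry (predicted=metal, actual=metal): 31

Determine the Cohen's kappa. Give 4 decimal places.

0.3648

Observed agreement pₒ = trace/N = 238/449 = 0.53007
Expected agreement pₑ = Σ (rowᵢ·colᵢ)/N² = (143·148 + 129·105 + 111·107 + 66·89)/449² = 0.26022
κ = (pₒ − pₑ)/(1 − pₑ) = (0.53007 − 0.26022)/(1 − 0.26022) = 0.3648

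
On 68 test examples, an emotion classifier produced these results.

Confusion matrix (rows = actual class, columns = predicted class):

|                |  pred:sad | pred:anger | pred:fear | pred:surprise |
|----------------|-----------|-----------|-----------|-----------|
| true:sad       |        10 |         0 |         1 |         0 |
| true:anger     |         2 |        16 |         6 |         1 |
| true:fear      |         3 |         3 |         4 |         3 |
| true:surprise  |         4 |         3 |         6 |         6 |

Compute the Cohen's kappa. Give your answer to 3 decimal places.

0.370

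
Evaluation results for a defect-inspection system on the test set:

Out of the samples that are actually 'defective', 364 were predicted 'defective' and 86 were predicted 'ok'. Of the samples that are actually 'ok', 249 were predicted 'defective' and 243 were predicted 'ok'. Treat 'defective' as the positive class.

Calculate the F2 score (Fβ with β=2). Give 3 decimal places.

0.754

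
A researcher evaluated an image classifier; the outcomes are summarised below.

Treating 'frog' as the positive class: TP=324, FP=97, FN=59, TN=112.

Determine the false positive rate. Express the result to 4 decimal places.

FPR = FP/(FP+TN) = 97/(97+112) = 0.4641

0.4641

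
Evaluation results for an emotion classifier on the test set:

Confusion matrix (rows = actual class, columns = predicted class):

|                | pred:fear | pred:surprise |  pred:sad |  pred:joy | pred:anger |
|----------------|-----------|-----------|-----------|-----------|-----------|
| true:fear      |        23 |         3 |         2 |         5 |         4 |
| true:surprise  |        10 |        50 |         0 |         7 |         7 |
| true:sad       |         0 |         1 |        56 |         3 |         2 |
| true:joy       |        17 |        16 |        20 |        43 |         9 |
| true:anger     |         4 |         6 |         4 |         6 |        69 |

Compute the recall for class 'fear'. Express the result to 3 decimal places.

0.622

Treat 'fear' as positive and all other classes as negative.
recall = TP/(TP+FN).
fear: TP=23, FN=3+2+5+4=14 → 23/37 = 0.6216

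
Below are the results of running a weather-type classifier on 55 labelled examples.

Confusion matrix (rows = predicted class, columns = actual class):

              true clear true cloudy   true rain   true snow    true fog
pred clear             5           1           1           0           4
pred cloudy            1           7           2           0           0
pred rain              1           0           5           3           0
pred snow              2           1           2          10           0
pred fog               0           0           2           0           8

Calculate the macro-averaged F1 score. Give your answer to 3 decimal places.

0.631

Per-class F1 score (2·TP/(2·TP+FP+FN)):
  clear: TP=5, FP=1+1+0+4=6, FN=1+1+2+0=4 → 10/20 = 0.5000
  cloudy: TP=7, FP=1+2+0+0=3, FN=1+0+1+0=2 → 14/19 = 0.7368
  rain: TP=5, FP=1+0+3+0=4, FN=1+2+2+2=7 → 10/21 = 0.4762
  snow: TP=10, FP=2+1+2+0=5, FN=0+0+3+0=3 → 20/28 = 0.7143
  fog: TP=8, FP=0+0+2+0=2, FN=4+0+0+0=4 → 16/22 = 0.7273
Macro-F1 score = mean = (0.5000 + 0.7368 + 0.4762 + 0.7143 + 0.7273) / 5 = 0.631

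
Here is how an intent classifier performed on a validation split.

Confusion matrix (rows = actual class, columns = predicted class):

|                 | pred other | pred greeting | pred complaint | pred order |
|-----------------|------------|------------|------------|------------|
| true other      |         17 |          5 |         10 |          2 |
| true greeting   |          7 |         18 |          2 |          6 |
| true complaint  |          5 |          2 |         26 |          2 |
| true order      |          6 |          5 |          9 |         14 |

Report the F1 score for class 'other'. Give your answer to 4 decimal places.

F1 score = 2·TP/(2·TP+FP+FN).
other: TP=17, FP=7+5+6=18, FN=5+10+2=17 → 34/69 = 0.49275

0.4928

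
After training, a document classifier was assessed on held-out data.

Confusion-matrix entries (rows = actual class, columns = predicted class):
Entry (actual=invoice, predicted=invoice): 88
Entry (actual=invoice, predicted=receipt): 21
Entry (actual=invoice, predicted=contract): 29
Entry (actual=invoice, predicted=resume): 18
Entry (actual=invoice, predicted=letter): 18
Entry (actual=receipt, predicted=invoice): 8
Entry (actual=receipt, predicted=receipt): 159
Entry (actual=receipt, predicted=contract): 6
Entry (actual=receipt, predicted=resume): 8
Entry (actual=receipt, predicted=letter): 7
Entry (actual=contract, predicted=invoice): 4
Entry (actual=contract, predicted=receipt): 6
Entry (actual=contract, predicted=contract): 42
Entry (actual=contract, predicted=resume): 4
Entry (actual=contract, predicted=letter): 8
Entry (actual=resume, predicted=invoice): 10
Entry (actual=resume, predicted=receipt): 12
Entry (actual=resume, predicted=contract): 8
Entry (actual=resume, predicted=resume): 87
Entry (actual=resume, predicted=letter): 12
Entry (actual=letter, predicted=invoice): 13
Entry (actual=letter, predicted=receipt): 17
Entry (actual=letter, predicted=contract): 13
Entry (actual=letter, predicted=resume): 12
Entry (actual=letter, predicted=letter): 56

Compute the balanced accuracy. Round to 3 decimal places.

0.637

Balanced accuracy = mean of per-class recall.
  invoice: recall = 88/174 = 0.5057
  receipt: recall = 159/188 = 0.8457
  contract: recall = 42/64 = 0.6563
  resume: recall = 87/129 = 0.6744
  letter: recall = 56/111 = 0.5045
Mean = (0.5057 + 0.8457 + 0.6563 + 0.6744 + 0.5045) / 5 = 0.637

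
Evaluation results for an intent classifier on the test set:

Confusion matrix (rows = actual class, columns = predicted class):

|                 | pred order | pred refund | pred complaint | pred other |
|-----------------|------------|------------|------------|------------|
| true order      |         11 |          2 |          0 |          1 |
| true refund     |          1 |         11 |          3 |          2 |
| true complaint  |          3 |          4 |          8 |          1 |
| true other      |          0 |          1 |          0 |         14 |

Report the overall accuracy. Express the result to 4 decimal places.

0.7097

Accuracy = trace / total = (11+11+8+14=44) / 62 = 44/62 = 0.7097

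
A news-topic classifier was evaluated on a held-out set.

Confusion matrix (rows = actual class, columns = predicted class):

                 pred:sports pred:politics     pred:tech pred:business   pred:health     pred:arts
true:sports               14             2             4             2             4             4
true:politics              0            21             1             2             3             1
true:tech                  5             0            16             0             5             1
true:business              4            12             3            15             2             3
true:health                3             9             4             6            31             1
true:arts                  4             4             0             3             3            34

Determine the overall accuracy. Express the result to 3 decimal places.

Accuracy = trace / total = (14+21+16+15+31+34=131) / 226 = 131/226 = 0.580

0.580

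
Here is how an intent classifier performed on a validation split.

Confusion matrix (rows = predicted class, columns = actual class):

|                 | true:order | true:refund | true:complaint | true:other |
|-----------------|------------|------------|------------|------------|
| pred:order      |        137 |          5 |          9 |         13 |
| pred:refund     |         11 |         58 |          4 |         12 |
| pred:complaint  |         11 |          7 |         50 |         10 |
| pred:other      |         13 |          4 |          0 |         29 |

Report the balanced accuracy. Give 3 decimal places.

0.707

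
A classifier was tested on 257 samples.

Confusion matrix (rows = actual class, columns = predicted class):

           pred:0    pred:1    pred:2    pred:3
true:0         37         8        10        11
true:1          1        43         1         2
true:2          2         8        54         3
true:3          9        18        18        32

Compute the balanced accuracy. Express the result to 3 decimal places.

Balanced accuracy = mean of per-class recall.
  0: recall = 37/66 = 0.5606
  1: recall = 43/47 = 0.9149
  2: recall = 54/67 = 0.8060
  3: recall = 32/77 = 0.4156
Mean = (0.5606 + 0.9149 + 0.8060 + 0.4156) / 4 = 0.674

0.674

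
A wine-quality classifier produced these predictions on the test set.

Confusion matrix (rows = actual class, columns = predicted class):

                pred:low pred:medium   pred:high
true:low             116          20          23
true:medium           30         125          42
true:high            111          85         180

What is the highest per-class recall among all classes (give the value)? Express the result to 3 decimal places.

Per-class recall (TP/(TP+FN)):
  low: TP=116, FN=20+23=43 → 116/159 = 0.7296
  medium: TP=125, FN=30+42=72 → 125/197 = 0.6345
  high: TP=180, FN=111+85=196 → 180/376 = 0.4787
Highest is class 'low' with recall = 0.730.

0.730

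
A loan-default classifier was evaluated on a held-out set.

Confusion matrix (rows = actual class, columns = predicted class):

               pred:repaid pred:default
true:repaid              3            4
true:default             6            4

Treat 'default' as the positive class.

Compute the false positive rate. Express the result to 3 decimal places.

0.571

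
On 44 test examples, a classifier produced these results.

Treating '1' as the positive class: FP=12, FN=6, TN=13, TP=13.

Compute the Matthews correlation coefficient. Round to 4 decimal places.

0.2042

MCC = (TP·TN − FP·FN) / √((TP+FP)(TP+FN)(TN+FP)(TN+FN))
Numerator = 13·13 − 12·6 = 97
Denominator = √(25·19·25·19) = √225625 = 475.0000
MCC = 97 / 475.0000 = 0.2042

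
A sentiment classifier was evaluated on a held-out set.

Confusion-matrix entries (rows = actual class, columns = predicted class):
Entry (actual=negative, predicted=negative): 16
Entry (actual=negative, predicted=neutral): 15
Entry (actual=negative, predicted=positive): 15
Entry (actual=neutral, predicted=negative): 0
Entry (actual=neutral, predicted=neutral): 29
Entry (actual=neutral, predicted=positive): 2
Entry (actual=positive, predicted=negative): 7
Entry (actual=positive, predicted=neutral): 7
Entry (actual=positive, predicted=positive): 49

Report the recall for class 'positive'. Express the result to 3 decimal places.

0.778

Take TP from the diagonal, FP from the rest of the 'positive' prediction marginal, FN from the rest of the 'positive' actual marginal.
recall = TP/(TP+FN).
positive: TP=49, FN=7+7=14 → 49/63 = 0.7778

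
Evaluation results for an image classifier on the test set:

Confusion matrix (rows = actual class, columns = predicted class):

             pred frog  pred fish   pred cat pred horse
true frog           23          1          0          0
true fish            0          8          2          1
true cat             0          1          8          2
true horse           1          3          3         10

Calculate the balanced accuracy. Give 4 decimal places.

0.7503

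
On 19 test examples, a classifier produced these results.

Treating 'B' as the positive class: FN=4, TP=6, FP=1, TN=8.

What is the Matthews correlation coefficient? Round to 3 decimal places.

0.506

MCC = (TP·TN − FP·FN) / √((TP+FP)(TP+FN)(TN+FP)(TN+FN))
Numerator = 6·8 − 1·4 = 44
Denominator = √(7·10·9·12) = √7560 = 86.9483
MCC = 44 / 86.9483 = 0.506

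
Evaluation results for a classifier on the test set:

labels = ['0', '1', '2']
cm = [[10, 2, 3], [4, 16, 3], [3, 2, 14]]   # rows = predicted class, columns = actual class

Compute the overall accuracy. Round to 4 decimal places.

Accuracy = trace / total = (10+16+14=40) / 57 = 40/57 = 0.7018

0.7018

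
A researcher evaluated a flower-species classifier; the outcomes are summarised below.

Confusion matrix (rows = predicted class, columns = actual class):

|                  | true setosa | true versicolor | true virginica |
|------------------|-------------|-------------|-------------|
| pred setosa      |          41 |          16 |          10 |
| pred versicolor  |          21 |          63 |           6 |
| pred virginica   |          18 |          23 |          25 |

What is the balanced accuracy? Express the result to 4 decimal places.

0.5800

Balanced accuracy = mean of per-class recall.
  setosa: recall = 41/80 = 0.51250
  versicolor: recall = 63/102 = 0.61765
  virginica: recall = 25/41 = 0.60976
Mean = (0.51250 + 0.61765 + 0.60976) / 3 = 0.5800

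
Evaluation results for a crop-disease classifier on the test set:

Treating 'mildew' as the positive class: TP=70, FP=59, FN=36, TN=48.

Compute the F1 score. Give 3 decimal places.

Precision = TP/(TP+FP) = 70/129 = 0.5426
Recall = TP/(TP+FN) = 70/106 = 0.6604
F1 = 2·TP/(2·TP+FP+FN) = 140/235 = 0.596

0.596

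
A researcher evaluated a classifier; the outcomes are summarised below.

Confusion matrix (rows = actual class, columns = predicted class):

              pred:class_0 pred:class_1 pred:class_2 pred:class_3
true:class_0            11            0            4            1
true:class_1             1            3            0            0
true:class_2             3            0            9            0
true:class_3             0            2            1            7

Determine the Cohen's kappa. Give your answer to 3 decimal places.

0.599

Observed agreement pₒ = trace/N = 30/42 = 0.7143
Expected agreement pₑ = Σ (rowᵢ·colᵢ)/N² = (16·15 + 4·5 + 12·14 + 10·8)/42² = 0.2880
κ = (pₒ − pₑ)/(1 − pₑ) = (0.7143 − 0.2880)/(1 − 0.2880) = 0.599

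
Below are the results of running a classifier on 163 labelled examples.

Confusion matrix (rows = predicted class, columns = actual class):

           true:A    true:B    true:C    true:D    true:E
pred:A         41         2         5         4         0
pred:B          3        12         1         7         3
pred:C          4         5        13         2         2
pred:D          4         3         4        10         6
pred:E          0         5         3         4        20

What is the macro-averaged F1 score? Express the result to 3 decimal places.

0.549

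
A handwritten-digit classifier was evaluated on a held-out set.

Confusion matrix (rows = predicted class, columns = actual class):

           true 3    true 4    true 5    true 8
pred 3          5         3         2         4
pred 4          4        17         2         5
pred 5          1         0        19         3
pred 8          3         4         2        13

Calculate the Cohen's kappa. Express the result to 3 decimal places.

Observed agreement pₒ = trace/N = 54/87 = 0.6207
Expected agreement pₑ = Σ (rowᵢ·colᵢ)/N² = (13·14 + 24·28 + 25·23 + 25·22)/87² = 0.2615
κ = (pₒ − pₑ)/(1 − pₑ) = (0.6207 − 0.2615)/(1 − 0.2615) = 0.486

0.486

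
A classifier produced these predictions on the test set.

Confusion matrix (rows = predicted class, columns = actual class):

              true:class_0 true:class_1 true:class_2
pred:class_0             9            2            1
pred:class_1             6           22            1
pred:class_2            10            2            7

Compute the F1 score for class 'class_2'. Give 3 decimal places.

F1 score = 2·TP/(2·TP+FP+FN).
class_2: TP=7, FP=10+2=12, FN=1+1=2 → 14/28 = 0.5000

0.500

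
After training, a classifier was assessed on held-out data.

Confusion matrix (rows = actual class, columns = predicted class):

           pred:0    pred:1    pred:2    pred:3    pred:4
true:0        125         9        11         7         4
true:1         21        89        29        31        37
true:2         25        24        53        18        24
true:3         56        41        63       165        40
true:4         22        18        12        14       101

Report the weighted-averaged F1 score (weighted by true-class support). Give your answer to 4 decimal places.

0.5114

Per-class F1 score (2·TP/(2·TP+FP+FN)):
  0: TP=125, FP=21+25+56+22=124, FN=9+11+7+4=31 → 250/405 = 0.61728
  1: TP=89, FP=9+24+41+18=92, FN=21+29+31+37=118 → 178/388 = 0.45876
  2: TP=53, FP=11+29+63+12=115, FN=25+24+18+24=91 → 106/312 = 0.33974
  3: TP=165, FP=7+31+18+14=70, FN=56+41+63+40=200 → 330/600 = 0.55000
  4: TP=101, FP=4+37+24+40=105, FN=22+18+12+14=66 → 202/373 = 0.54155
Weighted-F1 score = Σ (supportᵢ/N)·F1 scoreᵢ with N=1039: (156/1039)·0.61728 + (207/1039)·0.45876 + (144/1039)·0.33974 + (365/1039)·0.55000 + (167/1039)·0.54155 = 0.5114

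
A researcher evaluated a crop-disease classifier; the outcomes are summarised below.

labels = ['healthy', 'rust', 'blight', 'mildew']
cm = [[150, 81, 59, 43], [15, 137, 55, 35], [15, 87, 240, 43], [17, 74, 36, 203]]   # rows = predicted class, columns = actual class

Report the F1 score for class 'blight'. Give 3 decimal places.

0.619

Treat 'blight' as positive and all other classes as negative.
F1 score = 2·TP/(2·TP+FP+FN).
blight: TP=240, FP=15+87+43=145, FN=59+55+36=150 → 480/775 = 0.6194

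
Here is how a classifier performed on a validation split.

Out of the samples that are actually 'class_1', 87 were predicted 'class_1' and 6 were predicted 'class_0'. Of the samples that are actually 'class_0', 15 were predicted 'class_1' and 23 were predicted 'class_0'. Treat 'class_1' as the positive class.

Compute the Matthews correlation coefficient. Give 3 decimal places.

0.591

MCC = (TP·TN − FP·FN) / √((TP+FP)(TP+FN)(TN+FP)(TN+FN))
Numerator = 87·23 − 15·6 = 1911
Denominator = √(102·93·38·29) = √10453572 = 3233.1984
MCC = 1911 / 3233.1984 = 0.591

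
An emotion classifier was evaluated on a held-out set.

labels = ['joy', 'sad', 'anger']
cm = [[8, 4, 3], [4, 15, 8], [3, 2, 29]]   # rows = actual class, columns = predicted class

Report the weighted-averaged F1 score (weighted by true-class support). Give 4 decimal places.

0.6779

Per-class F1 score (2·TP/(2·TP+FP+FN)):
  joy: TP=8, FP=4+3=7, FN=4+3=7 → 16/30 = 0.53333
  sad: TP=15, FP=4+2=6, FN=4+8=12 → 30/48 = 0.62500
  anger: TP=29, FP=3+8=11, FN=3+2=5 → 58/74 = 0.78378
Weighted-F1 score = Σ (supportᵢ/N)·F1 scoreᵢ with N=76: (15/76)·0.53333 + (27/76)·0.62500 + (34/76)·0.78378 = 0.6779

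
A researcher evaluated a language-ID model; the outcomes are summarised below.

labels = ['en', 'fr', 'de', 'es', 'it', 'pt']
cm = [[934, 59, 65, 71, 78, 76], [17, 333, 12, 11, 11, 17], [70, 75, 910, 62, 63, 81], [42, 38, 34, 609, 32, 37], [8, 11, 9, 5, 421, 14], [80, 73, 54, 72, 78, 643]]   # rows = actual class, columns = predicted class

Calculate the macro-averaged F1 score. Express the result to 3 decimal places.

Per-class F1 score (2·TP/(2·TP+FP+FN)):
  en: TP=934, FP=17+70+42+8+80=217, FN=59+65+71+78+76=349 → 1868/2434 = 0.7675
  fr: TP=333, FP=59+75+38+11+73=256, FN=17+12+11+11+17=68 → 666/990 = 0.6727
  de: TP=910, FP=65+12+34+9+54=174, FN=70+75+62+63+81=351 → 1820/2345 = 0.7761
  es: TP=609, FP=71+11+62+5+72=221, FN=42+38+34+32+37=183 → 1218/1622 = 0.7509
  it: TP=421, FP=78+11+63+32+78=262, FN=8+11+9+5+14=47 → 842/1151 = 0.7315
  pt: TP=643, FP=76+17+81+37+14=225, FN=80+73+54+72+78=357 → 1286/1868 = 0.6884
Macro-F1 score = mean = (0.7675 + 0.6727 + 0.7761 + 0.7509 + 0.7315 + 0.6884) / 6 = 0.731

0.731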